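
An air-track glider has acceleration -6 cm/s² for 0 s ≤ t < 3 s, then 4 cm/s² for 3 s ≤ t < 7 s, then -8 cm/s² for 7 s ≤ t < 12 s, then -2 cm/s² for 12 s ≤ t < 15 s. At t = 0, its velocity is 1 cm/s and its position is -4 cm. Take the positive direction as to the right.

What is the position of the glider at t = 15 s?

-301 cm

On each constant-a segment, Δv = aΔt and Δx = v₀Δt + ½aΔt²; chain segment to segment.
0–3 s: v starts 1 cm/s; Δx = 1·3 + ½·-6·3² = -24 cm; v ends -17 cm/s.
3–7 s: v starts -17 cm/s; Δx = -17·4 + ½·4·4² = -36 cm; v ends -1 cm/s.
7–12 s: v starts -1 cm/s; Δx = -1·5 + ½·-8·5² = -105 cm; v ends -41 cm/s.
12–15 s: v starts -41 cm/s; Δx = -41·3 + ½·-2·3² = -132 cm; v ends -47 cm/s.
x(15) = -4 + Σ Δx = -301 cm.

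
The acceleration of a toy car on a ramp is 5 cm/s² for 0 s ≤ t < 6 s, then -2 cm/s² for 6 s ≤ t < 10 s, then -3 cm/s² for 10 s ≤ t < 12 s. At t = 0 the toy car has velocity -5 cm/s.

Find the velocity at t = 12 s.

Δv equals the area under the a-t graph; then v = v₀ + Δv.
0–6 s: 5 × 6 = 30 cm/s
6–10 s: -2 × 4 = -8 cm/s
10–12 s: -3 × 2 = -6 cm/s
Δv = 16 cm/s, so v(12) = -5 + (16) = 11 cm/s.

11 cm/s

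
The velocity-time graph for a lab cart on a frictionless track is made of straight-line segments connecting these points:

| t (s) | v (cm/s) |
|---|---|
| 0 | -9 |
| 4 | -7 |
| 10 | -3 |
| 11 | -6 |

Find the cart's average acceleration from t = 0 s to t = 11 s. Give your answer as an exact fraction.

3/11 cm/s²

Average acceleration = Δv/Δt = (-6 − -9)/(11 − 0) = 3/11 cm/s².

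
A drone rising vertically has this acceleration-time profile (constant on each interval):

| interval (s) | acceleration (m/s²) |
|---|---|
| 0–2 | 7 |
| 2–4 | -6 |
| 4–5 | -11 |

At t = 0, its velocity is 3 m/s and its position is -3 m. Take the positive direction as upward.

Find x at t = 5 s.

38.5 m

On each constant-a segment, Δv = aΔt and Δx = v₀Δt + ½aΔt²; chain segment to segment.
0–2 s: v starts 3 m/s; Δx = 3·2 + ½·7·2² = 20 m; v ends 17 m/s.
2–4 s: v starts 17 m/s; Δx = 17·2 + ½·-6·2² = 22 m; v ends 5 m/s.
4–5 s: v starts 5 m/s; Δx = 5·1 + ½·-11·1² = -0.5 m; v ends -6 m/s.
x(5) = -3 + Σ Δx = 38.5 m.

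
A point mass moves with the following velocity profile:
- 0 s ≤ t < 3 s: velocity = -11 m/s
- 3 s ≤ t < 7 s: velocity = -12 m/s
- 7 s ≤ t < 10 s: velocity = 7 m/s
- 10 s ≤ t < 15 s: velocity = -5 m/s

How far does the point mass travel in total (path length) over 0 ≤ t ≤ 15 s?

127 m

Distance (not displacement) is the total path length: add the absolute areas under v-t.
0–3 s: |-11| × 3 = 33 m
3–7 s: |-12| × 4 = 48 m
7–10 s: |7| × 3 = 21 m
10–15 s: |-5| × 5 = 25 m
Total distance = 127 m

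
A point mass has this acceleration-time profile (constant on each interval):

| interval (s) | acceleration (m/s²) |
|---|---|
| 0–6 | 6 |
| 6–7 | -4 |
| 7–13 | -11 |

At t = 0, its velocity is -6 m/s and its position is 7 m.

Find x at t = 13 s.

65 m

On each constant-a segment, Δv = aΔt and Δx = v₀Δt + ½aΔt²; chain segment to segment.
0–6 s: v starts -6 m/s; Δx = -6·6 + ½·6·6² = 72 m; v ends 30 m/s.
6–7 s: v starts 30 m/s; Δx = 30·1 + ½·-4·1² = 28 m; v ends 26 m/s.
7–13 s: v starts 26 m/s; Δx = 26·6 + ½·-11·6² = -42 m; v ends -40 m/s.
x(13) = 7 + Σ Δx = 65 m.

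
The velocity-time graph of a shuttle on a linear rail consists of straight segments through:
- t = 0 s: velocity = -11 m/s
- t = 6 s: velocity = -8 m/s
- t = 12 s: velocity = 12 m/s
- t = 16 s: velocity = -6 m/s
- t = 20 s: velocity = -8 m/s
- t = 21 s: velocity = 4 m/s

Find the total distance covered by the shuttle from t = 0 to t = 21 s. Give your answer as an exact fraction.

Total distance travelled is ∫|v| dt — sum the magnitudes of each area piece.
0–6 s: |½(-11 + -8)(6)| = 57 m
6–12 s: v = 0 at t = 8.4 s; triangle areas 9.6 + 21.6 = 31.2 m
12–16 s: v = 0 at t = 44/3 s; triangle areas 16 + 4 = 20 m
16–20 s: |½(-6 + -8)(4)| = 28 m
20–21 s: v = 0 at t = 62/3 s; triangle areas 8/3 + 2/3 = 10/3 m
Total distance = 2093/15 m

2093/15 m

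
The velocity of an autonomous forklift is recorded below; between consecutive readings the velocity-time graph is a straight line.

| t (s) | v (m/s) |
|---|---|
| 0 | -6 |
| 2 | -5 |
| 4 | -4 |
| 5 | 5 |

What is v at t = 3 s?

On 2–4 s the graph is linear from -5 to -4 m/s: v(3) = -5 + (-4 − -5)·(3 − 2)/(4 − 2) = -4.5 m/s.

-4.5 m/s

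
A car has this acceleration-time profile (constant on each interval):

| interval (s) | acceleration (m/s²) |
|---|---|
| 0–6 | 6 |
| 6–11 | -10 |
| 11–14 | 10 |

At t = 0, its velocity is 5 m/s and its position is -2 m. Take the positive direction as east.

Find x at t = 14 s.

234 m

On each constant-a segment, Δv = aΔt and Δx = v₀Δt + ½aΔt²; chain segment to segment.
0–6 s: v starts 5 m/s; Δx = 5·6 + ½·6·6² = 138 m; v ends 41 m/s.
6–11 s: v starts 41 m/s; Δx = 41·5 + ½·-10·5² = 80 m; v ends -9 m/s.
11–14 s: v starts -9 m/s; Δx = -9·3 + ½·10·3² = 18 m; v ends 21 m/s.
x(14) = -2 + Σ Δx = 234 m.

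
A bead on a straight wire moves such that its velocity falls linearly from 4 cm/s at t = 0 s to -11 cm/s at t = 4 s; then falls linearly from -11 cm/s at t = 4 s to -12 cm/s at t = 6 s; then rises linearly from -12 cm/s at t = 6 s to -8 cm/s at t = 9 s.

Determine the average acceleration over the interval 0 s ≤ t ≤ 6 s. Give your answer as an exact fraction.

Average acceleration = Δv/Δt = (-12 − 4)/(6 − 0) = -8/3 cm/s².

-8/3 cm/s²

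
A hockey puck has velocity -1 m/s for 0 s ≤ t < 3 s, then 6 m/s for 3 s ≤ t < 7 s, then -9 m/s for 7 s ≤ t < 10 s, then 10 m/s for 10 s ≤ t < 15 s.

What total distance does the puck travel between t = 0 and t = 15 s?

104 m

Total distance travelled is ∫|v| dt — sum the magnitudes of each area piece.
0–3 s: |-1| × 3 = 3 m
3–7 s: |6| × 4 = 24 m
7–10 s: |-9| × 3 = 27 m
10–15 s: |10| × 5 = 50 m
Total distance = 104 m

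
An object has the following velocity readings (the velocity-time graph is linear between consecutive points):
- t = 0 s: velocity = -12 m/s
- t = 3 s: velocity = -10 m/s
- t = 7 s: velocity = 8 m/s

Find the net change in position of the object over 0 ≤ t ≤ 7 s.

-37 m

Net displacement equals the area under the velocity-time graph (areas below the axis count negative).
0–3 s: ½(-12 + -10)(3) = -33 m
3–7 s: ½(-10 + 8)(4) = -4 m
Net displacement = -37 m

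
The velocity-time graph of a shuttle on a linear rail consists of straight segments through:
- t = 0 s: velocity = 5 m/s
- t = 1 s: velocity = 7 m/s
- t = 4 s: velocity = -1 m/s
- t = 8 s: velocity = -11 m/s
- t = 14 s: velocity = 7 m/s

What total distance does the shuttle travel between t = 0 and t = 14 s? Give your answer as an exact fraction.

1625/24 m

Total distance travelled is ∫|v| dt — sum the magnitudes of each area piece.
0–1 s: |½(5 + 7)(1)| = 6 m
1–4 s: v = 0 at t = 3.625 s; triangle areas 9.1875 + 0.1875 = 9.375 m
4–8 s: |½(-1 + -11)(4)| = 24 m
8–14 s: v = 0 at t = 35/3 s; triangle areas 121/6 + 49/6 = 85/3 m
Total distance = 1625/24 m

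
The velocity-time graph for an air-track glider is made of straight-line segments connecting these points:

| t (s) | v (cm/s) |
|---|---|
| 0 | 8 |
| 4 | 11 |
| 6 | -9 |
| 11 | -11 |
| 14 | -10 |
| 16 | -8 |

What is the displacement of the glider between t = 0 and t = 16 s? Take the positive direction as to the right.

Displacement is the signed area under the v-t curve.
0–4 s: ½(8 + 11)(4) = 38 cm
4–6 s: ½(11 + -9)(2) = 2 cm
6–11 s: ½(-9 + -11)(5) = -50 cm
11–14 s: ½(-11 + -10)(3) = -31.5 cm
14–16 s: ½(-10 + -8)(2) = -18 cm
Net displacement = -59.5 cm

-59.5 cm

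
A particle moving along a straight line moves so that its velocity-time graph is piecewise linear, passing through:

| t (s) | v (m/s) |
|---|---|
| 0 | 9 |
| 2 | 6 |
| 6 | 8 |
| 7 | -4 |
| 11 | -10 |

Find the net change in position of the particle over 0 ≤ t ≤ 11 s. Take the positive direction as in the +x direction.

Displacement is the signed area under the v-t curve.
0–2 s: ½(9 + 6)(2) = 15 m
2–6 s: ½(6 + 8)(4) = 28 m
6–7 s: ½(8 + -4)(1) = 2 m
7–11 s: ½(-4 + -10)(4) = -28 m
Net displacement = 17 m

17 m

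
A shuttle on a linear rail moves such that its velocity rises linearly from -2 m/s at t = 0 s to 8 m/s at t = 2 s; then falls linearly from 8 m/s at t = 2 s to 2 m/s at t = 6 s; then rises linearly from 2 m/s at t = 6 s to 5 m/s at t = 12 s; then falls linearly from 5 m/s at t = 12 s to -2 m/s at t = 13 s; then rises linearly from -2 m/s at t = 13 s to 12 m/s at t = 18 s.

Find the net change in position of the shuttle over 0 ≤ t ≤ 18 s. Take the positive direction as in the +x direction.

73.5 m

Displacement is the signed area under the v-t curve.
0–2 s: ½(-2 + 8)(2) = 6 m
2–6 s: ½(8 + 2)(4) = 20 m
6–12 s: ½(2 + 5)(6) = 21 m
12–13 s: ½(5 + -2)(1) = 1.5 m
13–18 s: ½(-2 + 12)(5) = 25 m
Net displacement = 73.5 m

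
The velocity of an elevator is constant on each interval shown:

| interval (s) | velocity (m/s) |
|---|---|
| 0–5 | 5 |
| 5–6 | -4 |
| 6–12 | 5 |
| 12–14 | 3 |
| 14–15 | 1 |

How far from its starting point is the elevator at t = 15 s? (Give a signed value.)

Net displacement equals the area under the velocity-time graph (areas below the axis count negative).
0–5 s: 5 × 5 = 25 m
5–6 s: -4 × 1 = -4 m
6–12 s: 5 × 6 = 30 m
12–14 s: 3 × 2 = 6 m
14–15 s: 1 × 1 = 1 m
Net displacement = 58 m

58 m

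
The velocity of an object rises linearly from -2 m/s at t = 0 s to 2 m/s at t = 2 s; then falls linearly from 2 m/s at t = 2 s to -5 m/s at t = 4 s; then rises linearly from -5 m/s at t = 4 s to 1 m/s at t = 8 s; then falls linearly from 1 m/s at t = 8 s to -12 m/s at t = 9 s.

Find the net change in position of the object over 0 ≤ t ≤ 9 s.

-16.5 m

Displacement is the signed area under the v-t curve.
0–2 s: ½(-2 + 2)(2) = 0 m
2–4 s: ½(2 + -5)(2) = -3 m
4–8 s: ½(-5 + 1)(4) = -8 m
8–9 s: ½(1 + -12)(1) = -5.5 m
Net displacement = -16.5 m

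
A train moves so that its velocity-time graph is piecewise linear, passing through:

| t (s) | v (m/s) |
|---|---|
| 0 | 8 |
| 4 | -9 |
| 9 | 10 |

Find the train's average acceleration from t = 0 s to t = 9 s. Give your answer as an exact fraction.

Average acceleration = Δv/Δt = (10 − 8)/(9 − 0) = 2/9 m/s².

2/9 m/s²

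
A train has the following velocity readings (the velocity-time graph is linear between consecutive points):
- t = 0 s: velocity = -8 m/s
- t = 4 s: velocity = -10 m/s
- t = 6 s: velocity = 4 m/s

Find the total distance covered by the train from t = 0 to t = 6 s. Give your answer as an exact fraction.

310/7 m

Distance (not displacement) is the total path length: add the absolute areas under v-t.
0–4 s: |½(-8 + -10)(4)| = 36 m
4–6 s: v = 0 at t = 38/7 s; triangle areas 50/7 + 8/7 = 58/7 m
Total distance = 310/7 m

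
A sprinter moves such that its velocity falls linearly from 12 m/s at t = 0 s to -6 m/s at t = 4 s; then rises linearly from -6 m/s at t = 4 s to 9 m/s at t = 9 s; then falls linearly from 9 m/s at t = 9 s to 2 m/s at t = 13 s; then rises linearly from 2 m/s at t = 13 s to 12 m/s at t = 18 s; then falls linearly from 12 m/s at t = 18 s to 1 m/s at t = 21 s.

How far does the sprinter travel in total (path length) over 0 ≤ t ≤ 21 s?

Total distance travelled is ∫|v| dt — sum the magnitudes of each area piece.
0–4 s: v = 0 at t = 8/3 s; triangle areas 16 + 4 = 20 m
4–9 s: v = 0 at t = 6 s; triangle areas 6 + 13.5 = 19.5 m
9–13 s: |½(9 + 2)(4)| = 22 m
13–18 s: |½(2 + 12)(5)| = 35 m
18–21 s: |½(12 + 1)(3)| = 19.5 m
Total distance = 116 m

116 m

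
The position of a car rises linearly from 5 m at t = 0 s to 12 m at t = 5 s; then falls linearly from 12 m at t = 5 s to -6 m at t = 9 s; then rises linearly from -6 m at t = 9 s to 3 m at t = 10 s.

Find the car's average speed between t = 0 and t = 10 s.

Average speed = (total path length)/(elapsed time); on a piecewise-linear x-t graph the path length is Σ|Δx|.
0–5 s: |Δx| = |12 − 5| = 7 m
5–9 s: |Δx| = |-6 − 12| = 18 m
9–10 s: |Δx| = |3 − -6| = 9 m
Total path = 34 m; average speed = 34/10 = 3.4 m/s.

3.4 m/s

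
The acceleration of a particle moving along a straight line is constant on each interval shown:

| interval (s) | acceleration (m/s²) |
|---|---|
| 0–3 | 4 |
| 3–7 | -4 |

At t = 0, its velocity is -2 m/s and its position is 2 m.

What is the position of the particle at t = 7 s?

On each constant-a segment, Δv = aΔt and Δx = v₀Δt + ½aΔt²; chain segment to segment.
0–3 s: v starts -2 m/s; Δx = -2·3 + ½·4·3² = 12 m; v ends 10 m/s.
3–7 s: v starts 10 m/s; Δx = 10·4 + ½·-4·4² = 8 m; v ends -6 m/s.
x(7) = 2 + Σ Δx = 22 m.

22 m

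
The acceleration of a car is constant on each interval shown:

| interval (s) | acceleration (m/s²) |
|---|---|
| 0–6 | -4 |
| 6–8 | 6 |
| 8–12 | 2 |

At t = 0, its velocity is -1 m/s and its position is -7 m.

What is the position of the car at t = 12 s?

-159 m

On each constant-a segment, Δv = aΔt and Δx = v₀Δt + ½aΔt²; chain segment to segment.
0–6 s: v starts -1 m/s; Δx = -1·6 + ½·-4·6² = -78 m; v ends -25 m/s.
6–8 s: v starts -25 m/s; Δx = -25·2 + ½·6·2² = -38 m; v ends -13 m/s.
8–12 s: v starts -13 m/s; Δx = -13·4 + ½·2·4² = -36 m; v ends -5 m/s.
x(12) = -7 + Σ Δx = -159 m.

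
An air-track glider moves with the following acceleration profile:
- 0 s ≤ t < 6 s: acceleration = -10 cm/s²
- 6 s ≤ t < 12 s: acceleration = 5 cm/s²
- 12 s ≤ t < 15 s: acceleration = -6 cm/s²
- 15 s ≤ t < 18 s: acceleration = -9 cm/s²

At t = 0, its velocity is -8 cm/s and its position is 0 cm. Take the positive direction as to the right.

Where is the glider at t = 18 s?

-895.5 cm

On each constant-a segment, Δv = aΔt and Δx = v₀Δt + ½aΔt²; chain segment to segment.
0–6 s: v starts -8 cm/s; Δx = -8·6 + ½·-10·6² = -228 cm; v ends -68 cm/s.
6–12 s: v starts -68 cm/s; Δx = -68·6 + ½·5·6² = -318 cm; v ends -38 cm/s.
12–15 s: v starts -38 cm/s; Δx = -38·3 + ½·-6·3² = -141 cm; v ends -56 cm/s.
15–18 s: v starts -56 cm/s; Δx = -56·3 + ½·-9·3² = -208.5 cm; v ends -83 cm/s.
x(18) = 0 + Σ Δx = -895.5 cm.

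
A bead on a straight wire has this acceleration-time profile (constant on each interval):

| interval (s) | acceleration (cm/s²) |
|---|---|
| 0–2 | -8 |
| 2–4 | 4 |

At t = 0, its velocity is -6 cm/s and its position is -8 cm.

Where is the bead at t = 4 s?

-72 cm

On each constant-a segment, Δv = aΔt and Δx = v₀Δt + ½aΔt²; chain segment to segment.
0–2 s: v starts -6 cm/s; Δx = -6·2 + ½·-8·2² = -28 cm; v ends -22 cm/s.
2–4 s: v starts -22 cm/s; Δx = -22·2 + ½·4·2² = -36 cm; v ends -14 cm/s.
x(4) = -8 + Σ Δx = -72 cm.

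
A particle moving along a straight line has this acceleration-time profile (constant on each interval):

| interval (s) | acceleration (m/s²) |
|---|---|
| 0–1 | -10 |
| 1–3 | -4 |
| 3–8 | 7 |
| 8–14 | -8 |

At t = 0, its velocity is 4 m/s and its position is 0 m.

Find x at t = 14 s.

On each constant-a segment, Δv = aΔt and Δx = v₀Δt + ½aΔt²; chain segment to segment.
0–1 s: v starts 4 m/s; Δx = 4·1 + ½·-10·1² = -1 m; v ends -6 m/s.
1–3 s: v starts -6 m/s; Δx = -6·2 + ½·-4·2² = -20 m; v ends -14 m/s.
3–8 s: v starts -14 m/s; Δx = -14·5 + ½·7·5² = 17.5 m; v ends 21 m/s.
8–14 s: v starts 21 m/s; Δx = 21·6 + ½·-8·6² = -18 m; v ends -27 m/s.
x(14) = 0 + Σ Δx = -21.5 m.

-21.5 m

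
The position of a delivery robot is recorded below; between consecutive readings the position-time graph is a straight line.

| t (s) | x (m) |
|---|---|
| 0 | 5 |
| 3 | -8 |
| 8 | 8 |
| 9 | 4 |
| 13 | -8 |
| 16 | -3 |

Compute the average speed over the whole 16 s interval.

Average speed = (total path length)/(elapsed time); on a piecewise-linear x-t graph the path length is Σ|Δx|.
0–3 s: |Δx| = |-8 − 5| = 13 m
3–8 s: |Δx| = |8 − -8| = 16 m
8–9 s: |Δx| = |4 − 8| = 4 m
9–13 s: |Δx| = |-8 − 4| = 12 m
13–16 s: |Δx| = |-3 − -8| = 5 m
Total path = 50 m; average speed = 50/16 = 3.125 m/s.

3.125 m/s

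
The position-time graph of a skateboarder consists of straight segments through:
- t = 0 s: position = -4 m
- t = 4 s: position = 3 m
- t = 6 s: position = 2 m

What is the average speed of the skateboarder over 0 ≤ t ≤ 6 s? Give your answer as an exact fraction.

Average speed = (total path length)/(elapsed time); on a piecewise-linear x-t graph the path length is Σ|Δx|.
0–4 s: |Δx| = |3 − -4| = 7 m
4–6 s: |Δx| = |2 − 3| = 1 m
Total path = 8 m; average speed = 8/6 = 4/3 m/s.

4/3 m/s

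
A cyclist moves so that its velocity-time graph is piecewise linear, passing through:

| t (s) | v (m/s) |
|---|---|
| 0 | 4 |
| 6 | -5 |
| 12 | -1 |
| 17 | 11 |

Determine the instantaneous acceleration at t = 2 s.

Acceleration is the slope of the v-t graph on 0–6 s: (-5 − 4)/(6 − 0) = -1.5 m/s².

-1.5 m/s²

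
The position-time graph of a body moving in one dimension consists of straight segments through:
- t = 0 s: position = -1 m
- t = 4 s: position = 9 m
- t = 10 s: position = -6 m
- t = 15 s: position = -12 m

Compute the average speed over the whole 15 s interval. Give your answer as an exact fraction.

31/15 m/s

Average speed = (total path length)/(elapsed time); on a piecewise-linear x-t graph the path length is Σ|Δx|.
0–4 s: |Δx| = |9 − -1| = 10 m
4–10 s: |Δx| = |-6 − 9| = 15 m
10–15 s: |Δx| = |-12 − -6| = 6 m
Total path = 31 m; average speed = 31/15 = 31/15 m/s.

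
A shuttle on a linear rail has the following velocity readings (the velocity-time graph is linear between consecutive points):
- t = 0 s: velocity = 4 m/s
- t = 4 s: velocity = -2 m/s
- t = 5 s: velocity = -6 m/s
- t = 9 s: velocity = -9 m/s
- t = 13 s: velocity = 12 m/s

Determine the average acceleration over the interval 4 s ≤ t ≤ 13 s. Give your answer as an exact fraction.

14/9 m/s²

Average acceleration = Δv/Δt = (12 − -2)/(13 − 4) = 14/9 m/s².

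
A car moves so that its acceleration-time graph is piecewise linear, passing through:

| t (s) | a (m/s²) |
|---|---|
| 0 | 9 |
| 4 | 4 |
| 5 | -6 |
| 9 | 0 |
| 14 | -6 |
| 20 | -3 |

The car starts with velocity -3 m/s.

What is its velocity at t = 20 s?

-32 m/s

Δv equals the area under the a-t graph; then v = v₀ + Δv.
0–4 s: ½(9 + 4)(4) = 26 m/s
4–5 s: ½(4 + -6)(1) = -1 m/s
5–9 s: ½(-6 + 0)(4) = -12 m/s
9–14 s: ½(0 + -6)(5) = -15 m/s
14–20 s: ½(-6 + -3)(6) = -27 m/s
Δv = -29 m/s, so v(20) = -3 + (-29) = -32 m/s.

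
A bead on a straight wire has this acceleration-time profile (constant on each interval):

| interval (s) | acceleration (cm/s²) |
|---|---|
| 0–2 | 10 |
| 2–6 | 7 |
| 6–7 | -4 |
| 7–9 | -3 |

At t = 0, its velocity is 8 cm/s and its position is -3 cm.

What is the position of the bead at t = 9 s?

353 cm

On each constant-a segment, Δv = aΔt and Δx = v₀Δt + ½aΔt²; chain segment to segment.
0–2 s: v starts 8 cm/s; Δx = 8·2 + ½·10·2² = 36 cm; v ends 28 cm/s.
2–6 s: v starts 28 cm/s; Δx = 28·4 + ½·7·4² = 168 cm; v ends 56 cm/s.
6–7 s: v starts 56 cm/s; Δx = 56·1 + ½·-4·1² = 54 cm; v ends 52 cm/s.
7–9 s: v starts 52 cm/s; Δx = 52·2 + ½·-3·2² = 98 cm; v ends 46 cm/s.
x(9) = -3 + Σ Δx = 353 cm.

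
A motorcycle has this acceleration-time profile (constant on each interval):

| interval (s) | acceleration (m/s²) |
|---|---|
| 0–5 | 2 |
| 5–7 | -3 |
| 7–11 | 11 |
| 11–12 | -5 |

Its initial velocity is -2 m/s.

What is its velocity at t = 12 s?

41 m/s

Δv equals the area under the a-t graph; then v = v₀ + Δv.
0–5 s: 2 × 5 = 10 m/s
5–7 s: -3 × 2 = -6 m/s
7–11 s: 11 × 4 = 44 m/s
11–12 s: -5 × 1 = -5 m/s
Δv = 43 m/s, so v(12) = -2 + (43) = 41 m/s.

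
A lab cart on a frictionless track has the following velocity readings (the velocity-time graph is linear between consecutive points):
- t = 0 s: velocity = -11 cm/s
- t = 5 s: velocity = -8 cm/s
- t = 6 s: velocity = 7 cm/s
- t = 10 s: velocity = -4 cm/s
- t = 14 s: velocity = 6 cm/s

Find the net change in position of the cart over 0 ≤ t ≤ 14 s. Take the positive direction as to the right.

Net displacement equals the area under the velocity-time graph (areas below the axis count negative).
0–5 s: ½(-11 + -8)(5) = -47.5 cm
5–6 s: ½(-8 + 7)(1) = -0.5 cm
6–10 s: ½(7 + -4)(4) = 6 cm
10–14 s: ½(-4 + 6)(4) = 4 cm
Net displacement = -38 cm

-38 cm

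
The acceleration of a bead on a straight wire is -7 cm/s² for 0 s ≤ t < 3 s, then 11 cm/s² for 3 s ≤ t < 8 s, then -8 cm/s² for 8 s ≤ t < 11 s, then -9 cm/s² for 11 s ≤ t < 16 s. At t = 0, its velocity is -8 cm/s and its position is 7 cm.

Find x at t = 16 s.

-116.5 cm

On each constant-a segment, Δv = aΔt and Δx = v₀Δt + ½aΔt²; chain segment to segment.
0–3 s: v starts -8 cm/s; Δx = -8·3 + ½·-7·3² = -55.5 cm; v ends -29 cm/s.
3–8 s: v starts -29 cm/s; Δx = -29·5 + ½·11·5² = -7.5 cm; v ends 26 cm/s.
8–11 s: v starts 26 cm/s; Δx = 26·3 + ½·-8·3² = 42 cm; v ends 2 cm/s.
11–16 s: v starts 2 cm/s; Δx = 2·5 + ½·-9·5² = -102.5 cm; v ends -43 cm/s.
x(16) = 7 + Σ Δx = -116.5 cm.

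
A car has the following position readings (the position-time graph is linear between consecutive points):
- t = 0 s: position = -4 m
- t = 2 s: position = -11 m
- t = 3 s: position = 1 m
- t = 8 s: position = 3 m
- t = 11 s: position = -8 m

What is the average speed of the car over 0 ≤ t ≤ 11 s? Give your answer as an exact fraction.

Average speed = (total path length)/(elapsed time); on a piecewise-linear x-t graph the path length is Σ|Δx|.
0–2 s: |Δx| = |-11 − -4| = 7 m
2–3 s: |Δx| = |1 − -11| = 12 m
3–8 s: |Δx| = |3 − 1| = 2 m
8–11 s: |Δx| = |-8 − 3| = 11 m
Total path = 32 m; average speed = 32/11 = 32/11 m/s.

32/11 m/s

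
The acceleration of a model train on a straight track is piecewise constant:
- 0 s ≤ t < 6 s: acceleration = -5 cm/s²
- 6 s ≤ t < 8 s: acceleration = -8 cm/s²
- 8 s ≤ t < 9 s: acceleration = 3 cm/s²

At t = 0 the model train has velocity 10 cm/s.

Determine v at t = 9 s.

Δv equals the area under the a-t graph; then v = v₀ + Δv.
0–6 s: -5 × 6 = -30 cm/s
6–8 s: -8 × 2 = -16 cm/s
8–9 s: 3 × 1 = 3 cm/s
Δv = -43 cm/s, so v(9) = 10 + (-43) = -33 cm/s.

-33 cm/s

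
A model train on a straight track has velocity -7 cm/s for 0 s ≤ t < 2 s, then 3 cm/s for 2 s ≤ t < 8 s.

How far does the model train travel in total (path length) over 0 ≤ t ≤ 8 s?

32 cm

Distance (not displacement) is the total path length: add the absolute areas under v-t.
0–2 s: |-7| × 2 = 14 cm
2–8 s: |3| × 6 = 18 cm
Total distance = 32 cm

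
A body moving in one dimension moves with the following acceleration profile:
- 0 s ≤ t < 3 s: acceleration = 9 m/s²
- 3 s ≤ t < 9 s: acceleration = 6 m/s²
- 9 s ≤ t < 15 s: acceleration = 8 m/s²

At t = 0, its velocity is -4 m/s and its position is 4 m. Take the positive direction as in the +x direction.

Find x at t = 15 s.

776.5 m

On each constant-a segment, Δv = aΔt and Δx = v₀Δt + ½aΔt²; chain segment to segment.
0–3 s: v starts -4 m/s; Δx = -4·3 + ½·9·3² = 28.5 m; v ends 23 m/s.
3–9 s: v starts 23 m/s; Δx = 23·6 + ½·6·6² = 246 m; v ends 59 m/s.
9–15 s: v starts 59 m/s; Δx = 59·6 + ½·8·6² = 498 m; v ends 107 m/s.
x(15) = 4 + Σ Δx = 776.5 m.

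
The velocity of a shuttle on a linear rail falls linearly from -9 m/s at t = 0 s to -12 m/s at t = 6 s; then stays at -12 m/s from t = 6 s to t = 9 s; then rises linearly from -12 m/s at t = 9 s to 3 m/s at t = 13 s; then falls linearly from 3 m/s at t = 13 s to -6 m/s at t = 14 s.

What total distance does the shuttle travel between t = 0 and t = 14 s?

Distance (not displacement) is the total path length: add the absolute areas under v-t.
0–6 s: |½(-9 + -12)(6)| = 63 m
6–9 s: |-12| × 3 = 36 m
9–13 s: v = 0 at t = 12.2 s; triangle areas 19.2 + 1.2 = 20.4 m
13–14 s: v = 0 at t = 40/3 s; triangle areas 0.5 + 2 = 2.5 m
Total distance = 121.9 m

121.9 m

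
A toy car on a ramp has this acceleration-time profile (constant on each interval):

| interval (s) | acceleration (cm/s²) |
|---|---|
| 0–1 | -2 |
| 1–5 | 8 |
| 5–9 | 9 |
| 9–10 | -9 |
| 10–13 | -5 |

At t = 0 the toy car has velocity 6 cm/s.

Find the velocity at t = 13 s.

48 cm/s

Δv equals the area under the a-t graph; then v = v₀ + Δv.
0–1 s: -2 × 1 = -2 cm/s
1–5 s: 8 × 4 = 32 cm/s
5–9 s: 9 × 4 = 36 cm/s
9–10 s: -9 × 1 = -9 cm/s
10–13 s: -5 × 3 = -15 cm/s
Δv = 42 cm/s, so v(13) = 6 + (42) = 48 cm/s.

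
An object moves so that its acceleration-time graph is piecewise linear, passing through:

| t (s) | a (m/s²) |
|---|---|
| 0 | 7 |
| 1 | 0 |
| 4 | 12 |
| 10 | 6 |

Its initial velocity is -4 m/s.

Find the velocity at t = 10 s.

Δv equals the area under the a-t graph; then v = v₀ + Δv.
0–1 s: ½(7 + 0)(1) = 3.5 m/s
1–4 s: ½(0 + 12)(3) = 18 m/s
4–10 s: ½(12 + 6)(6) = 54 m/s
Δv = 75.5 m/s, so v(10) = -4 + (75.5) = 71.5 m/s.

71.5 m/s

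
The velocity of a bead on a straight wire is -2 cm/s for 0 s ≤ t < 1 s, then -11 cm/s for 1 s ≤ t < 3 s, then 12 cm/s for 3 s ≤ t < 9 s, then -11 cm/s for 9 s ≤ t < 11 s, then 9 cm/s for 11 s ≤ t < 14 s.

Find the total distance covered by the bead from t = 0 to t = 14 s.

145 cm

Total distance travelled is ∫|v| dt — sum the magnitudes of each area piece.
0–1 s: |-2| × 1 = 2 cm
1–3 s: |-11| × 2 = 22 cm
3–9 s: |12| × 6 = 72 cm
9–11 s: |-11| × 2 = 22 cm
11–14 s: |9| × 3 = 27 cm
Total distance = 145 cm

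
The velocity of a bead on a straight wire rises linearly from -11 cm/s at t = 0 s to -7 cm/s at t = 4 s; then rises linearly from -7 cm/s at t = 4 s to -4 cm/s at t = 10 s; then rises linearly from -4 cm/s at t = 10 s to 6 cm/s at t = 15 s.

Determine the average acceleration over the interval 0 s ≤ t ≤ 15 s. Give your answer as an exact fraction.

17/15 cm/s²

Average acceleration = Δv/Δt = (6 − -11)/(15 − 0) = 17/15 cm/s².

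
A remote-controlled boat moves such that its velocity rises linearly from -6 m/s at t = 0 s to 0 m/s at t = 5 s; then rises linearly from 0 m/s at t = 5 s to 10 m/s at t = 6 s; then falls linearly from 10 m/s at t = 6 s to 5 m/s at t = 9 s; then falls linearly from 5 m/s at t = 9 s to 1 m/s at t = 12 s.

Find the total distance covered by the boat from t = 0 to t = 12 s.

Total distance travelled is ∫|v| dt — sum the magnitudes of each area piece.
0–5 s: |½(-6 + 0)(5)| = 15 m
5–6 s: |½(0 + 10)(1)| = 5 m
6–9 s: |½(10 + 5)(3)| = 22.5 m
9–12 s: |½(5 + 1)(3)| = 9 m
Total distance = 51.5 m

51.5 m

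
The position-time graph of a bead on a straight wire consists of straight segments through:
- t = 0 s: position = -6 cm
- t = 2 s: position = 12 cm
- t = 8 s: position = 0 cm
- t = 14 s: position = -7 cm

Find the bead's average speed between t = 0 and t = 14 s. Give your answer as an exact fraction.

37/14 cm/s

Average speed = (total path length)/(elapsed time); on a piecewise-linear x-t graph the path length is Σ|Δx|.
0–2 s: |Δx| = |12 − -6| = 18 cm
2–8 s: |Δx| = |0 − 12| = 12 cm
8–14 s: |Δx| = |-7 − 0| = 7 cm
Total path = 37 cm; average speed = 37/14 = 37/14 cm/s.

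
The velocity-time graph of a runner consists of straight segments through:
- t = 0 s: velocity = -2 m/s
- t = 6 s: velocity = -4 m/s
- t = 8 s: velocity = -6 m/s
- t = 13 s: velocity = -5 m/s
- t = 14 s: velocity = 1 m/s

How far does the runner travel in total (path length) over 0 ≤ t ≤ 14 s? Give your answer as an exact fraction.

Total distance travelled is ∫|v| dt — sum the magnitudes of each area piece.
0–6 s: |½(-2 + -4)(6)| = 18 m
6–8 s: |½(-4 + -6)(2)| = 10 m
8–13 s: |½(-6 + -5)(5)| = 27.5 m
13–14 s: v = 0 at t = 83/6 s; triangle areas 25/12 + 1/12 = 13/6 m
Total distance = 173/3 m

173/3 m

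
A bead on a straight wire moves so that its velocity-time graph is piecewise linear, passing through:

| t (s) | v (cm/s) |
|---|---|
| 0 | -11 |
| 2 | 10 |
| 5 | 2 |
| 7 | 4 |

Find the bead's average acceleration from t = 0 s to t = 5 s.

Average acceleration = Δv/Δt = (2 − -11)/(5 − 0) = 2.6 cm/s².

2.6 cm/s²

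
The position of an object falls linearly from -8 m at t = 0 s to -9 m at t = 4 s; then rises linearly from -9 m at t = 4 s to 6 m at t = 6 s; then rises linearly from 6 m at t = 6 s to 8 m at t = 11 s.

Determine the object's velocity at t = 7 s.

Velocity is the slope of the x-t graph on 6–11 s: (8 − 6)/(11 − 6) = 0.4 m/s.

0.4 m/s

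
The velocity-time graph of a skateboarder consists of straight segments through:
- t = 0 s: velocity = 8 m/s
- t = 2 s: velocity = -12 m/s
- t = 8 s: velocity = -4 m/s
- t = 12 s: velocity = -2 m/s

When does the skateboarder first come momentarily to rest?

t = 0.8 s

v changes sign on 0–2 s (from 8 to -12); the graph is linear there, so v = 0 at t = 0 + (-8)·(2 − 0)/(-12 − 8) = 0.8 s.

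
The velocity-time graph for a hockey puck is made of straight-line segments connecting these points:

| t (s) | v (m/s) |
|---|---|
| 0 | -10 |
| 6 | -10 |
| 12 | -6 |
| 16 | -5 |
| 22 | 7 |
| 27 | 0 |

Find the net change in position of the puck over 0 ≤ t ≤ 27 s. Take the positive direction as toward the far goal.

-106.5 m

Net displacement equals the area under the velocity-time graph (areas below the axis count negative).
0–6 s: -10 × 6 = -60 m
6–12 s: ½(-10 + -6)(6) = -48 m
12–16 s: ½(-6 + -5)(4) = -22 m
16–22 s: ½(-5 + 7)(6) = 6 m
22–27 s: ½(7 + 0)(5) = 17.5 m
Net displacement = -106.5 m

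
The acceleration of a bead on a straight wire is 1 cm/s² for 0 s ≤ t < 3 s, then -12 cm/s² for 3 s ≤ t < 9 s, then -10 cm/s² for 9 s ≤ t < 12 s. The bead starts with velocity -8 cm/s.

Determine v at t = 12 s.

-107 cm/s

Δv equals the area under the a-t graph; then v = v₀ + Δv.
0–3 s: 1 × 3 = 3 cm/s
3–9 s: -12 × 6 = -72 cm/s
9–12 s: -10 × 3 = -30 cm/s
Δv = -99 cm/s, so v(12) = -8 + (-99) = -107 cm/s.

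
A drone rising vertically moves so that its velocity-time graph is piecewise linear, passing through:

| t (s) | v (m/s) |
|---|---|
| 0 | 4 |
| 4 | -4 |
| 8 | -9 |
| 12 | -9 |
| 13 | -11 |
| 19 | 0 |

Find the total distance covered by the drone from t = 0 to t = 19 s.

Total distance travelled is ∫|v| dt — sum the magnitudes of each area piece.
0–4 s: v = 0 at t = 2 s; triangle areas 4 + 4 = 8 m
4–8 s: |½(-4 + -9)(4)| = 26 m
8–12 s: |-9| × 4 = 36 m
12–13 s: |½(-9 + -11)(1)| = 10 m
13–19 s: |½(-11 + 0)(6)| = 33 m
Total distance = 113 m

113 m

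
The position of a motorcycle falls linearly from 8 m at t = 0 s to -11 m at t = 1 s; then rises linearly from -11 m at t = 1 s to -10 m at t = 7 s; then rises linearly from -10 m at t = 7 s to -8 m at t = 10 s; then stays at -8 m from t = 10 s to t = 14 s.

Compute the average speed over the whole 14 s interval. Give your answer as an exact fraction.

11/7 m/s

Average speed = (total path length)/(elapsed time); on a piecewise-linear x-t graph the path length is Σ|Δx|.
0–1 s: |Δx| = |-11 − 8| = 19 m
1–7 s: |Δx| = |-10 − -11| = 1 m
7–10 s: |Δx| = |-8 − -10| = 2 m
10–14 s: |Δx| = |-8 − -8| = 0 m
Total path = 22 m; average speed = 22/14 = 11/7 m/s.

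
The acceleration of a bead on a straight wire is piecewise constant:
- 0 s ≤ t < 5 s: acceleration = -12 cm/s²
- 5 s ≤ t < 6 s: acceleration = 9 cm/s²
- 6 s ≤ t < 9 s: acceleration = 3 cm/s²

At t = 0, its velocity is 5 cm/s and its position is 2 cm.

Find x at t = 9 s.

-298 cm

On each constant-a segment, Δv = aΔt and Δx = v₀Δt + ½aΔt²; chain segment to segment.
0–5 s: v starts 5 cm/s; Δx = 5·5 + ½·-12·5² = -125 cm; v ends -55 cm/s.
5–6 s: v starts -55 cm/s; Δx = -55·1 + ½·9·1² = -50.5 cm; v ends -46 cm/s.
6–9 s: v starts -46 cm/s; Δx = -46·3 + ½·3·3² = -124.5 cm; v ends -37 cm/s.
x(9) = 2 + Σ Δx = -298 cm.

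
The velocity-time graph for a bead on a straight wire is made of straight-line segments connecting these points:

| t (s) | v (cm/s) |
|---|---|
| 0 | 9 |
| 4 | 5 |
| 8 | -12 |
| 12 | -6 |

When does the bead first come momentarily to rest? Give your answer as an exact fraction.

v changes sign on 4–8 s (from 5 to -12); the graph is linear there, so v = 0 at t = 4 + (-5)·(8 − 4)/(-12 − 5) = 88/17 s.

t = 88/17 s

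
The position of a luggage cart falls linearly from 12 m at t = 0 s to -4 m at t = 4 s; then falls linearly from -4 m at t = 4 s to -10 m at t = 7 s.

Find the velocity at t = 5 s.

Velocity is the slope of the x-t graph on 4–7 s: (-10 − -4)/(7 − 4) = -2 m/s.

-2 m/s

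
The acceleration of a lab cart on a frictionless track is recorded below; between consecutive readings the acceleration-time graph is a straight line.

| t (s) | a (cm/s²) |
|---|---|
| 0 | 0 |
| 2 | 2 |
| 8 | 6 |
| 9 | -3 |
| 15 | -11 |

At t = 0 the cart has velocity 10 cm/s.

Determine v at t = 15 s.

Δv equals the area under the a-t graph; then v = v₀ + Δv.
0–2 s: ½(0 + 2)(2) = 2 cm/s
2–8 s: ½(2 + 6)(6) = 24 cm/s
8–9 s: ½(6 + -3)(1) = 1.5 cm/s
9–15 s: ½(-3 + -11)(6) = -42 cm/s
Δv = -14.5 cm/s, so v(15) = 10 + (-14.5) = -4.5 cm/s.

-4.5 cm/s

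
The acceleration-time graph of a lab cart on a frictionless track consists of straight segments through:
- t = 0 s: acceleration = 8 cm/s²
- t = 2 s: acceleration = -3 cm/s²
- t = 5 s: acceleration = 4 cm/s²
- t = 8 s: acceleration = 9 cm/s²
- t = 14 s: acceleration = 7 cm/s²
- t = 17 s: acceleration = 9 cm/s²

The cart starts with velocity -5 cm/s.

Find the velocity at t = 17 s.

Δv equals the area under the a-t graph; then v = v₀ + Δv.
0–2 s: ½(8 + -3)(2) = 5 cm/s
2–5 s: ½(-3 + 4)(3) = 1.5 cm/s
5–8 s: ½(4 + 9)(3) = 19.5 cm/s
8–14 s: ½(9 + 7)(6) = 48 cm/s
14–17 s: ½(7 + 9)(3) = 24 cm/s
Δv = 98 cm/s, so v(17) = -5 + (98) = 93 cm/s.

93 cm/s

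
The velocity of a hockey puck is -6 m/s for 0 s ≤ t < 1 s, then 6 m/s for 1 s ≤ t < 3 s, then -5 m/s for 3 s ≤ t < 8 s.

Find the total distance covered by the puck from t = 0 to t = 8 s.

Total distance travelled is ∫|v| dt — sum the magnitudes of each area piece.
0–1 s: |-6| × 1 = 6 m
1–3 s: |6| × 2 = 12 m
3–8 s: |-5| × 5 = 25 m
Total distance = 43 m

43 m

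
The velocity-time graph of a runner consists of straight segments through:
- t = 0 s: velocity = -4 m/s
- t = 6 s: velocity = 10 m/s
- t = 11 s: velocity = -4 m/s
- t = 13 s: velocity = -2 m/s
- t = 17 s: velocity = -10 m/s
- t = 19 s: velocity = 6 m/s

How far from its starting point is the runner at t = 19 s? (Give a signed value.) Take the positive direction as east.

-1 m

Displacement is the signed area under the v-t curve.
0–6 s: ½(-4 + 10)(6) = 18 m
6–11 s: ½(10 + -4)(5) = 15 m
11–13 s: ½(-4 + -2)(2) = -6 m
13–17 s: ½(-2 + -10)(4) = -24 m
17–19 s: ½(-10 + 6)(2) = -4 m
Net displacement = -1 m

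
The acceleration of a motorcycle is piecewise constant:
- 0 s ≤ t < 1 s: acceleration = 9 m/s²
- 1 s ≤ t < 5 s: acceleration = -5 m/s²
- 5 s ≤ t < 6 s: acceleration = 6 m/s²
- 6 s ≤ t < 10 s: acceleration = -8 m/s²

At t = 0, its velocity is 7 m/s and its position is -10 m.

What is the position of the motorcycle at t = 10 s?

-31.5 m

On each constant-a segment, Δv = aΔt and Δx = v₀Δt + ½aΔt²; chain segment to segment.
0–1 s: v starts 7 m/s; Δx = 7·1 + ½·9·1² = 11.5 m; v ends 16 m/s.
1–5 s: v starts 16 m/s; Δx = 16·4 + ½·-5·4² = 24 m; v ends -4 m/s.
5–6 s: v starts -4 m/s; Δx = -4·1 + ½·6·1² = -1 m; v ends 2 m/s.
6–10 s: v starts 2 m/s; Δx = 2·4 + ½·-8·4² = -56 m; v ends -30 m/s.
x(10) = -10 + Σ Δx = -31.5 m.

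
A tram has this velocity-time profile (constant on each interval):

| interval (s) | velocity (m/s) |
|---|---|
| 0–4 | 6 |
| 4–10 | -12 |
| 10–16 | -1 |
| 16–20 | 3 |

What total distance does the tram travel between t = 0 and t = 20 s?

114 m

Total distance travelled is ∫|v| dt — sum the magnitudes of each area piece.
0–4 s: |6| × 4 = 24 m
4–10 s: |-12| × 6 = 72 m
10–16 s: |-1| × 6 = 6 m
16–20 s: |3| × 4 = 12 m
Total distance = 114 m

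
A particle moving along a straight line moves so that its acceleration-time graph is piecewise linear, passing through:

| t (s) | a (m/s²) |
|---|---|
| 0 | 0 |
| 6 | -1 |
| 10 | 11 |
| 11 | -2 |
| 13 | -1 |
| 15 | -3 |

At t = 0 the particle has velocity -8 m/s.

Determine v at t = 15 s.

6.5 m/s

Δv equals the area under the a-t graph; then v = v₀ + Δv.
0–6 s: ½(0 + -1)(6) = -3 m/s
6–10 s: ½(-1 + 11)(4) = 20 m/s
10–11 s: ½(11 + -2)(1) = 4.5 m/s
11–13 s: ½(-2 + -1)(2) = -3 m/s
13–15 s: ½(-1 + -3)(2) = -4 m/s
Δv = 14.5 m/s, so v(15) = -8 + (14.5) = 6.5 m/s.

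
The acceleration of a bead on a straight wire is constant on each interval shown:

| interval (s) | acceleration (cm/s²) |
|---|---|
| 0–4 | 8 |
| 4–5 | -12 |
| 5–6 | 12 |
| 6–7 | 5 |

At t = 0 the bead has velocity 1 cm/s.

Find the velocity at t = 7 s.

38 cm/s

Δv equals the area under the a-t graph; then v = v₀ + Δv.
0–4 s: 8 × 4 = 32 cm/s
4–5 s: -12 × 1 = -12 cm/s
5–6 s: 12 × 1 = 12 cm/s
6–7 s: 5 × 1 = 5 cm/s
Δv = 37 cm/s, so v(7) = 1 + (37) = 38 cm/s.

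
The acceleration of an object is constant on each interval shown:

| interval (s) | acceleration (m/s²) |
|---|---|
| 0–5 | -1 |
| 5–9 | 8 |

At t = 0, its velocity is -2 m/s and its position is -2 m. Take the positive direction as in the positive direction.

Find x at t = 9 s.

On each constant-a segment, Δv = aΔt and Δx = v₀Δt + ½aΔt²; chain segment to segment.
0–5 s: v starts -2 m/s; Δx = -2·5 + ½·-1·5² = -22.5 m; v ends -7 m/s.
5–9 s: v starts -7 m/s; Δx = -7·4 + ½·8·4² = 36 m; v ends 25 m/s.
x(9) = -2 + Σ Δx = 11.5 m.

11.5 m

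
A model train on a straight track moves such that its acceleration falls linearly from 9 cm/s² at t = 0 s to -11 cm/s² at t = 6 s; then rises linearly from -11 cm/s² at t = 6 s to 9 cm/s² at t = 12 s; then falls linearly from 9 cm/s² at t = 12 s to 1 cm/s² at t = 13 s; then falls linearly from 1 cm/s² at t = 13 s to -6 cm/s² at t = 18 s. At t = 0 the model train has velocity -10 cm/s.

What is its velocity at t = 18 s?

-29.5 cm/s

Δv equals the area under the a-t graph; then v = v₀ + Δv.
0–6 s: ½(9 + -11)(6) = -6 cm/s
6–12 s: ½(-11 + 9)(6) = -6 cm/s
12–13 s: ½(9 + 1)(1) = 5 cm/s
13–18 s: ½(1 + -6)(5) = -12.5 cm/s
Δv = -19.5 cm/s, so v(18) = -10 + (-19.5) = -29.5 cm/s.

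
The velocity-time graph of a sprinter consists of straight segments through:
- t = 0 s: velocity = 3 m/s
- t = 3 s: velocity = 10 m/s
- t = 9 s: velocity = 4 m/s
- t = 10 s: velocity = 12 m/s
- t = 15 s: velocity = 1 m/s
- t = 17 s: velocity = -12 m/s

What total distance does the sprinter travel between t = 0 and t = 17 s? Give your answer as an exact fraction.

Distance (not displacement) is the total path length: add the absolute areas under v-t.
0–3 s: |½(3 + 10)(3)| = 19.5 m
3–9 s: |½(10 + 4)(6)| = 42 m
9–10 s: |½(4 + 12)(1)| = 8 m
10–15 s: |½(12 + 1)(5)| = 32.5 m
15–17 s: v = 0 at t = 197/13 s; triangle areas 1/13 + 144/13 = 145/13 m
Total distance = 1471/13 m

1471/13 m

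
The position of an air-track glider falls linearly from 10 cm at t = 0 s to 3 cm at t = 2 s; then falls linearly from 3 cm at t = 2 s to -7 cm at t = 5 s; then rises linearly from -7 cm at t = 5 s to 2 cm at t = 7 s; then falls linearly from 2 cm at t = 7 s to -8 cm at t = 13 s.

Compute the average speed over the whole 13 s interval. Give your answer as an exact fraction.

36/13 cm/s

Average speed = (total path length)/(elapsed time); on a piecewise-linear x-t graph the path length is Σ|Δx|.
0–2 s: |Δx| = |3 − 10| = 7 cm
2–5 s: |Δx| = |-7 − 3| = 10 cm
5–7 s: |Δx| = |2 − -7| = 9 cm
7–13 s: |Δx| = |-8 − 2| = 10 cm
Total path = 36 cm; average speed = 36/13 = 36/13 cm/s.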